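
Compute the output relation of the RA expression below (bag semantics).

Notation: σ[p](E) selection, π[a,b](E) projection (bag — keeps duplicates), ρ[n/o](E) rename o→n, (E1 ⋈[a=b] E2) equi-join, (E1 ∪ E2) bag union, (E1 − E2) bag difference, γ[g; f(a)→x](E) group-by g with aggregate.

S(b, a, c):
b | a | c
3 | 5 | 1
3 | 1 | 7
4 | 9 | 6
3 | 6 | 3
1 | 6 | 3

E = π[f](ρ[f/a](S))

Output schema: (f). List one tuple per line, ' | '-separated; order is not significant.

Subexpression sizes:
  S → 5
  ρ[f/a](S) → 5
  π[f](ρ[f/a](S)) → 5

== RESULT ==
f
1
5
6
6
9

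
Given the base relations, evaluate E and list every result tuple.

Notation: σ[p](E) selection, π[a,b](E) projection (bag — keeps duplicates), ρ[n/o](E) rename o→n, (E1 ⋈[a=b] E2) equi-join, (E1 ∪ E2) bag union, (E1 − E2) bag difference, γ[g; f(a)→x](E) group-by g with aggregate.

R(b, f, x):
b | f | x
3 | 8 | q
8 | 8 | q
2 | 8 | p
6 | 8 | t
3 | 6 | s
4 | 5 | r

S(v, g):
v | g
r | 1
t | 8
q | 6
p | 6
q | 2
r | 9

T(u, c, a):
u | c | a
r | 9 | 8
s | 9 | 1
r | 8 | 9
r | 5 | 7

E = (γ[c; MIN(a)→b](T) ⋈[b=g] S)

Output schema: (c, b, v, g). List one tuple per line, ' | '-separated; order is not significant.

Per-node cardinality:
  T → 4
  γ[c; MIN(a)→b](T) → 3
  S → 6
  (γ[c; MIN(a)→b](T) ⋈[b=g] S) → 2

== RESULT ==
c | b | v | g
8 | 9 | r | 9
9 | 1 | r | 1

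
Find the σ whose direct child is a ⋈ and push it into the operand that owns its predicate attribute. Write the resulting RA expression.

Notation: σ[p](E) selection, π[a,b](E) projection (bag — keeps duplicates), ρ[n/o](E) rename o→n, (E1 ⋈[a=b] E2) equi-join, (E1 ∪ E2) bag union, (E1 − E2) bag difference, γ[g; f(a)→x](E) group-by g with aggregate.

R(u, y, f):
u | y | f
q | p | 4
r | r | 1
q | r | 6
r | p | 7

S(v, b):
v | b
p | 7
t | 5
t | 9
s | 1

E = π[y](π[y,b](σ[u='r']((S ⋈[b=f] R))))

σ filters on u, owned by the right side.
E' = π[y](π[y,b]((S ⋈[b=f] σ[u='r'](R))))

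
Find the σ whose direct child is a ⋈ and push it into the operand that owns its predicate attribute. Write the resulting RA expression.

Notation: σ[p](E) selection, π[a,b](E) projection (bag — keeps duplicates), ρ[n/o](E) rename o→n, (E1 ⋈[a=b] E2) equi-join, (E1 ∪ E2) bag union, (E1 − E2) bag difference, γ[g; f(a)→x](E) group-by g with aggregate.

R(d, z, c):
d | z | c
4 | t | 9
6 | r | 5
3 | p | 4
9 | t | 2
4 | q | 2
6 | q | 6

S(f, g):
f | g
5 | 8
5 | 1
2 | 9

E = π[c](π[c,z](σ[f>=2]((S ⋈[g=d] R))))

σ filters on f, owned by the left side.
E' = π[c](π[c,z]((σ[f>=2](S) ⋈[g=d] R)))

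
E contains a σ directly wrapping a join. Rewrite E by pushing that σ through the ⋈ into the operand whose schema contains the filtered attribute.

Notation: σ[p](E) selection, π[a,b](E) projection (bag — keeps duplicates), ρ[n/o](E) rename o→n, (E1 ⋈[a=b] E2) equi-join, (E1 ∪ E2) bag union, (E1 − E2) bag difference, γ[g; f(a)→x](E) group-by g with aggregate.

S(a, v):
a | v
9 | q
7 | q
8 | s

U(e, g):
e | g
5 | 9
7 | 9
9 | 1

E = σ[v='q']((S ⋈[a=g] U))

σ filters on v, owned by the left side.
E' = (σ[v='q'](S) ⋈[a=g] U)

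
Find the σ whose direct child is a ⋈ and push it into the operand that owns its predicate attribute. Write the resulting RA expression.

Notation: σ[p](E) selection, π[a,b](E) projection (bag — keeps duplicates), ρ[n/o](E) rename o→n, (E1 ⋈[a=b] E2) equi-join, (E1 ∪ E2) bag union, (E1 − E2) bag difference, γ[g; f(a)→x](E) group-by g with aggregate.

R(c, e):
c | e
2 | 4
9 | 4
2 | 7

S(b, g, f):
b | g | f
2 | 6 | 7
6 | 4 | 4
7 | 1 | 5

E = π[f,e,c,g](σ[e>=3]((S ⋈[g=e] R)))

σ filters on e, owned by the right side.
E' = π[f,e,c,g]((S ⋈[g=e] σ[e>=3](R)))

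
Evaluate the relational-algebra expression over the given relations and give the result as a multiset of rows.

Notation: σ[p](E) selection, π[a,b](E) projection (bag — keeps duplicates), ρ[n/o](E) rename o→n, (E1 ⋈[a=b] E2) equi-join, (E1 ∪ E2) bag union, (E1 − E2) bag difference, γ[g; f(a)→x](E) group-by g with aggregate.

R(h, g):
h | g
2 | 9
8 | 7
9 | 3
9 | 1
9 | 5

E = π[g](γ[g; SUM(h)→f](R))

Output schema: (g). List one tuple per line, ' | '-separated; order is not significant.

Stepwise |·|:
  R → 5
  γ[g; SUM(h)→f](R) → 5
  π[g](γ[g; SUM(h)→f](R)) → 5

== RESULT ==
g
1
3
5
7
9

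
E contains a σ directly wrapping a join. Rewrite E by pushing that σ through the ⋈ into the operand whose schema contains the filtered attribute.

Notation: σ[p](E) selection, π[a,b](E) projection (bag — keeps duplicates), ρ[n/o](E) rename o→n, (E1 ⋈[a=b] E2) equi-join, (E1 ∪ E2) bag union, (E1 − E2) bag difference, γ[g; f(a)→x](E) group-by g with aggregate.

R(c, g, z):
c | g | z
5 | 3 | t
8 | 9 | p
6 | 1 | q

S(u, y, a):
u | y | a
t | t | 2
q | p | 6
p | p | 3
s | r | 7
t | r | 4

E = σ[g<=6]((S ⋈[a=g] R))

σ filters on g, owned by the right side.
E' = (S ⋈[a=g] σ[g<=6](R))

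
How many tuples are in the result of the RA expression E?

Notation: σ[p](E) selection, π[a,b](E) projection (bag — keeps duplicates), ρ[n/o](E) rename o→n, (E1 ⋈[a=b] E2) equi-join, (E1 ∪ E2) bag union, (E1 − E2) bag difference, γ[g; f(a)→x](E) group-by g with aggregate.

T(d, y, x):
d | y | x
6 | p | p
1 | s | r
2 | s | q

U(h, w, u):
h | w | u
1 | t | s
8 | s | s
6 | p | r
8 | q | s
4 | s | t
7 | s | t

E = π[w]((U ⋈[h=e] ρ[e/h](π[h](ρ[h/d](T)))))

Stepwise |·|:
  U → 6
  T → 3
  ρ[h/d](T) → 3
  π[h](ρ[h/d](T)) → 3
  ρ[e/h](π[h](ρ[h/d](T))) → 3
  (U ⋈[h=e] ρ[e/h](π[h](ρ[h/d](T)))) → 2
  π[w]((U ⋈[h=e] ρ[e/h](π[h](ρ[h/d](T))))) → 2

|E| = 2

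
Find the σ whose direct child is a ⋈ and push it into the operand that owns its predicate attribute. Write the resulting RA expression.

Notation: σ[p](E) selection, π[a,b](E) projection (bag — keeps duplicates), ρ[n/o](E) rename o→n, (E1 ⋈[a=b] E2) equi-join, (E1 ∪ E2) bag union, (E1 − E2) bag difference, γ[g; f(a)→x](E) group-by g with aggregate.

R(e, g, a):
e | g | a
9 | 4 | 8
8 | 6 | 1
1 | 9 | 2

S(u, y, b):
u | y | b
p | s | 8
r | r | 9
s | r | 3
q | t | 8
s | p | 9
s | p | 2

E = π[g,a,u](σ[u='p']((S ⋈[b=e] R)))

σ filters on u, owned by the left side.
E' = π[g,a,u]((σ[u='p'](S) ⋈[b=e] R))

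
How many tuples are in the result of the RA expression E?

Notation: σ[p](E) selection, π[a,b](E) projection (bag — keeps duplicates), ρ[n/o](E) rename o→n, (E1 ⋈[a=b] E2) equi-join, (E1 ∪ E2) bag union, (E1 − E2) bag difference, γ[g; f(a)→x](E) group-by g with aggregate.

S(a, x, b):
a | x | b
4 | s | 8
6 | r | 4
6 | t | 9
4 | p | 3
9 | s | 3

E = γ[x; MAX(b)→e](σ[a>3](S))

Per-node cardinality:
  S → 5
  σ[a>3](S) → 5
  γ[x; MAX(b)→e](σ[a>3](S)) → 4

|E| = 4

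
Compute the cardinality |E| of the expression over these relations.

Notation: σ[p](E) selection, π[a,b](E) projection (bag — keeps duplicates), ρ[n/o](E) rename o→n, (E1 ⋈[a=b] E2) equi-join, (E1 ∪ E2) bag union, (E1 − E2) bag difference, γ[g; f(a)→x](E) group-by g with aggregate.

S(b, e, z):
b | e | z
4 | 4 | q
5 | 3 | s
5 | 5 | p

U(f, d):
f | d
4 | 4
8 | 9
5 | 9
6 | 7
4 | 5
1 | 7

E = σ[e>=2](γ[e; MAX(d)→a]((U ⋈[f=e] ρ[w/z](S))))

Row counts bottom-up:
  U → 6
  S → 3
  ρ[w/z](S) → 3
  (U ⋈[f=e] ρ[w/z](S)) → 3
  γ[e; MAX(d)→a]((U ⋈[f=e] ρ[w/z](S))) → 2
  σ[e>=2](γ[e; MAX(d)→a]((U ⋈[f=e] ρ[w/z](S)))) → 2

|E| = 2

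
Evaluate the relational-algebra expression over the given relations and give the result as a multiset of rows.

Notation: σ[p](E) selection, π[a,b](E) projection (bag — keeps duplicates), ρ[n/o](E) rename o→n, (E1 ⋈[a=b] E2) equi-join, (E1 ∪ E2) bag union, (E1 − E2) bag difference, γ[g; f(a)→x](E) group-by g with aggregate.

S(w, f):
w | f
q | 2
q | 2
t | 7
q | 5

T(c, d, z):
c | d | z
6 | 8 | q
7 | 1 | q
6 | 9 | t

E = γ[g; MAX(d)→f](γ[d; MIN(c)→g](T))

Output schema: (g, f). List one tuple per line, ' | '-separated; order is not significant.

Row counts bottom-up:
  T → 3
  γ[d; MIN(c)→g](T) → 3
  γ[g; MAX(d)→f](γ[d; MIN(c)→g](T)) → 2

== RESULT ==
g | f
6 | 9
7 | 1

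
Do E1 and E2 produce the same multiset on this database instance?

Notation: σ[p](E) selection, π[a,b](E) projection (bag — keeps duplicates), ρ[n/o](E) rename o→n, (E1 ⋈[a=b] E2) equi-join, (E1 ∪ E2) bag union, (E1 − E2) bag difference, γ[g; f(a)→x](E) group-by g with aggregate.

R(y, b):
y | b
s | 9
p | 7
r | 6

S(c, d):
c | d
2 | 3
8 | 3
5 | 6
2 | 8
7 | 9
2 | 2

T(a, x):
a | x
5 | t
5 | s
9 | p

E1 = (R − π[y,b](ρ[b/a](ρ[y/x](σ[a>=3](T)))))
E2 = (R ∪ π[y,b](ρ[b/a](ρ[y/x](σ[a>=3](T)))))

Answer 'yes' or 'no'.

E1 subexpression sizes:
  R → 3
  T → 3
  σ[a>=3](T) → 3
  ρ[y/x](σ[a>=3](T)) → 3
  ρ[b/a](ρ[y/x](σ[a>=3](T))) → 3
  π[y,b](ρ[b/a](ρ[y/x](σ[a>=3](T)))) → 3
  (R − π[y,b](ρ[b/a](ρ[y/x](σ[a>=3](T))))) → 3
E2 subexpression sizes:
  R → 3
  T → 3
  σ[a>=3](T) → 3
  ρ[y/x](σ[a>=3](T)) → 3
  ρ[b/a](ρ[y/x](σ[a>=3](T))) → 3
  π[y,b](ρ[b/a](ρ[y/x](σ[a>=3](T)))) → 3
  (R ∪ π[y,b](ρ[b/a](ρ[y/x](σ[a>=3](T))))) → 6

E1 result:
y | b
p | 7
r | 6
s | 9
E2 result:
y | b
p | 7
p | 9
r | 6
s | 5
s | 9
t | 5
Witness: ('p', 9) appears 0× in E1 but 1× in E2.

no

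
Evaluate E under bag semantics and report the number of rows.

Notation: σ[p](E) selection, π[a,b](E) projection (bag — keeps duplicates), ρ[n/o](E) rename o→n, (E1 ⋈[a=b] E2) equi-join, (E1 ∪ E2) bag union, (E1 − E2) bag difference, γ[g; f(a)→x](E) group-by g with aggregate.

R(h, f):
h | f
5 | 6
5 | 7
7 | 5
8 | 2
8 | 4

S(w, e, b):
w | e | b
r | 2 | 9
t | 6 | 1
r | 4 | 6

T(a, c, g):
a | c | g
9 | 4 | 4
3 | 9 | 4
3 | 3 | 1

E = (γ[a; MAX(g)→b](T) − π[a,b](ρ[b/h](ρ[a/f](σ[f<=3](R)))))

Per-node cardinality:
  T → 3
  γ[a; MAX(g)→b](T) → 2
  R → 5
  σ[f<=3](R) → 1
  ρ[a/f](σ[f<=3](R)) → 1
  ρ[b/h](ρ[a/f](σ[f<=3](R))) → 1
  π[a,b](ρ[b/h](ρ[a/f](σ[f<=3](R)))) → 1
  (γ[a; MAX(g)→b](T) − π[a,b](ρ[b/h](ρ[a/f](σ[f<=3](R))))) → 2

|E| = 2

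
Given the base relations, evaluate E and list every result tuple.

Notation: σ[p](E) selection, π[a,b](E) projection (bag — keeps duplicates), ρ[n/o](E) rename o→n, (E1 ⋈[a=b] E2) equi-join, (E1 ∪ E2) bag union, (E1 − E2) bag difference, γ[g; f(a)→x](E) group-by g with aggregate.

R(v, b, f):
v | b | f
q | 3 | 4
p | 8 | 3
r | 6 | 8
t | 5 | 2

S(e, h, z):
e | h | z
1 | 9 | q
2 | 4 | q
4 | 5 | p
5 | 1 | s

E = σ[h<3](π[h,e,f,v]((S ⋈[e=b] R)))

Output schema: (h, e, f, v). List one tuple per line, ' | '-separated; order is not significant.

Subexpression sizes:
  S → 4
  R → 4
  (S ⋈[e=b] R) → 1
  π[h,e,f,v]((S ⋈[e=b] R)) → 1
  σ[h<3](π[h,e,f,v]((S ⋈[e=b] R))) → 1

== RESULT ==
h | e | f | v
1 | 5 | 2 | t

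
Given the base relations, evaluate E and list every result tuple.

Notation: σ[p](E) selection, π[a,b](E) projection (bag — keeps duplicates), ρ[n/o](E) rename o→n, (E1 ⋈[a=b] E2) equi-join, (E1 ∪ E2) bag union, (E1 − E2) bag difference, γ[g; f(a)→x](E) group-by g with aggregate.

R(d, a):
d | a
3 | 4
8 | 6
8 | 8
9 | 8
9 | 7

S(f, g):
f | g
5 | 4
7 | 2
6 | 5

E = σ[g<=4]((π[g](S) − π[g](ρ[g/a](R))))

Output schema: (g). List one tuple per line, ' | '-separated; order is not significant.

Subexpression sizes:
  S → 3
  π[g](S) → 3
  R → 5
  ρ[g/a](R) → 5
  π[g](ρ[g/a](R)) → 5
  (π[g](S) − π[g](ρ[g/a](R))) → 2
  σ[g<=4]((π[g](S) − π[g](ρ[g/a](R)))) → 1

== RESULT ==
g
2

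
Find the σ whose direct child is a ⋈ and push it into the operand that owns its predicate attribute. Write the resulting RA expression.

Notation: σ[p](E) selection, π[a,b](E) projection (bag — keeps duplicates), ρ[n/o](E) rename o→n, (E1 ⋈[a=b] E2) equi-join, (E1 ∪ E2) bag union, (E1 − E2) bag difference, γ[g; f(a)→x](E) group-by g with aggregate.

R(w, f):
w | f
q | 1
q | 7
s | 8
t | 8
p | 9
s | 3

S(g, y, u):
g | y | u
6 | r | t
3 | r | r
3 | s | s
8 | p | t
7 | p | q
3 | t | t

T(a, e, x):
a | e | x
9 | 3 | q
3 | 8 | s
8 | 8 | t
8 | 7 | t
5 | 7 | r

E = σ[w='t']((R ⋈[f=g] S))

σ filters on w, owned by the left side.
E' = (σ[w='t'](R) ⋈[f=g] S)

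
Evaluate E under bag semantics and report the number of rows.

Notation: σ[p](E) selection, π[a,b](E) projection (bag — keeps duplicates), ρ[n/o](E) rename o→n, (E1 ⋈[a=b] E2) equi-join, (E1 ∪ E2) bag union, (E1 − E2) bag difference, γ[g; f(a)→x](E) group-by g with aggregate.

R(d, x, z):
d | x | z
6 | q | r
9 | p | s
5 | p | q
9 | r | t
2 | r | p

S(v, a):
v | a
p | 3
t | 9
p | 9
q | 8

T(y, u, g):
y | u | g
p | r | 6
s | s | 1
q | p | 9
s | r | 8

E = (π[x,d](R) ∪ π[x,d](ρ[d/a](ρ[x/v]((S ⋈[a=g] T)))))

Per-node cardinality:
  R → 5
  π[x,d](R) → 5
  S → 4
  T → 4
  (S ⋈[a=g] T) → 3
  ρ[x/v]((S ⋈[a=g] T)) → 3
  ρ[d/a](ρ[x/v]((S ⋈[a=g] T))) → 3
  π[x,d](ρ[d/a](ρ[x/v]((S ⋈[a=g] T)))) → 3
  (π[x,d](R) ∪ π[x,d](ρ[d/a](ρ[x/v]((S ⋈[a=g] T))))) → 8

|E| = 8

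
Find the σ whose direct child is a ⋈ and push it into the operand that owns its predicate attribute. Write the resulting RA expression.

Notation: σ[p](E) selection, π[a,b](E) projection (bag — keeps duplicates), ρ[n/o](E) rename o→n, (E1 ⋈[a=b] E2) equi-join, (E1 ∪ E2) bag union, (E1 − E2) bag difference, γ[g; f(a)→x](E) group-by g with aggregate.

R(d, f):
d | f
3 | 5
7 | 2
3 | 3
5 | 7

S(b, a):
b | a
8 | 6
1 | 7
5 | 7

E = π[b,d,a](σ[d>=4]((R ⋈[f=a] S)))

σ filters on d, owned by the left side.
E' = π[b,d,a]((σ[d>=4](R) ⋈[f=a] S))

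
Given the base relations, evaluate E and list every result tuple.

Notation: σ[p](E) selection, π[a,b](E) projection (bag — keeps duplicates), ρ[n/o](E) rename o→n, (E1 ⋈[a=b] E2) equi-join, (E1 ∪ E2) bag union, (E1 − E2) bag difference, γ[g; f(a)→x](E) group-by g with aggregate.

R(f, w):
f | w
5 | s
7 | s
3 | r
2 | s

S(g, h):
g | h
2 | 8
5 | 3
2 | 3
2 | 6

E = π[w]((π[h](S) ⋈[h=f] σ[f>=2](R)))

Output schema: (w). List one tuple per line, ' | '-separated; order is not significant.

Subexpression sizes:
  S → 4
  π[h](S) → 4
  R → 4
  σ[f>=2](R) → 4
  (π[h](S) ⋈[h=f] σ[f>=2](R)) → 2
  π[w]((π[h](S) ⋈[h=f] σ[f>=2](R))) → 2

== RESULT ==
w
r
r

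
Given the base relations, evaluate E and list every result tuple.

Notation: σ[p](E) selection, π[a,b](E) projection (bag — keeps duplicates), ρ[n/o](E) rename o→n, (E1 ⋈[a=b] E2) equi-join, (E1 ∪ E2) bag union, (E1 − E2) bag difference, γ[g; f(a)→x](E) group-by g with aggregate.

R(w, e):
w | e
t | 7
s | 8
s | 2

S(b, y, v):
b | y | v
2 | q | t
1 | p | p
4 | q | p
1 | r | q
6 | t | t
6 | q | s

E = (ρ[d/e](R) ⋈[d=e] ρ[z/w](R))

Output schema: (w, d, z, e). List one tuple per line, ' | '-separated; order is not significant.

Per-node cardinality:
  R → 3
  ρ[d/e](R) → 3
  R → 3
  ρ[z/w](R) → 3
  (ρ[d/e](R) ⋈[d=e] ρ[z/w](R)) → 3

== RESULT ==
w | d | z | e
s | 2 | s | 2
s | 8 | s | 8
t | 7 | t | 7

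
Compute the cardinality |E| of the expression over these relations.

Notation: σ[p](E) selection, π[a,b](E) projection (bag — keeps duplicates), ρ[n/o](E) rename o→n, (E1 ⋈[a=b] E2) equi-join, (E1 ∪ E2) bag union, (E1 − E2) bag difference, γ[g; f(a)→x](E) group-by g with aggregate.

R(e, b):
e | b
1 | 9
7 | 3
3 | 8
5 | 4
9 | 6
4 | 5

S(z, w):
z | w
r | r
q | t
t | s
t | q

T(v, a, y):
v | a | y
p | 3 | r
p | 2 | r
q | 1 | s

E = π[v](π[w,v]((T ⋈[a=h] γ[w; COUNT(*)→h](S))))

Row counts bottom-up:
  T → 3
  S → 4
  γ[w; COUNT(*)→h](S) → 4
  (T ⋈[a=h] γ[w; COUNT(*)→h](S)) → 4
  π[w,v]((T ⋈[a=h] γ[w; COUNT(*)→h](S))) → 4
  π[v](π[w,v]((T ⋈[a=h] γ[w; COUNT(*)→h](S)))) → 4

|E| = 4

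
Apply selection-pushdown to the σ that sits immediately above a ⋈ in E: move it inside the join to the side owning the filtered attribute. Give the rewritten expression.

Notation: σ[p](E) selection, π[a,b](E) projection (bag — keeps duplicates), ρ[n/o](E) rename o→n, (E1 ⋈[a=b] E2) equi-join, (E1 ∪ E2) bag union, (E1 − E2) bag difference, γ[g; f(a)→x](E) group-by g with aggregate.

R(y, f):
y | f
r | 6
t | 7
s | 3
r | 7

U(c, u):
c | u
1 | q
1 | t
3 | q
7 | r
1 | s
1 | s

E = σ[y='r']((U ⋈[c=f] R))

σ filters on y, owned by the right side.
E' = (U ⋈[c=f] σ[y='r'](R))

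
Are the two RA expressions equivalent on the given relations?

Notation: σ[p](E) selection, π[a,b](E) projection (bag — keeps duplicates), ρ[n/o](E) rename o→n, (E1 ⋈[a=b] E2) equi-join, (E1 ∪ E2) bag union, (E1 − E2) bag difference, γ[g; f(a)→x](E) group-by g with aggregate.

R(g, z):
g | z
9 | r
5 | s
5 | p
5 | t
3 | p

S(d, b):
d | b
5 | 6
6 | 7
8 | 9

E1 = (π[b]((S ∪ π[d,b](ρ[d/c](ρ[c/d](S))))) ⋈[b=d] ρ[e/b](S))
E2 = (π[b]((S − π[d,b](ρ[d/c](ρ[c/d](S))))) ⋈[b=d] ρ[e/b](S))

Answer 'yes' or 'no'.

E1 row counts bottom-up:
  S → 3
  S → 3
  ρ[c/d](S) → 3
  ρ[d/c](ρ[c/d](S)) → 3
  π[d,b](ρ[d/c](ρ[c/d](S))) → 3
  (S ∪ π[d,b](ρ[d/c](ρ[c/d](S)))) → 6
  π[b]((S ∪ π[d,b](ρ[d/c](ρ[c/d](S))))) → 6
  S → 3
  ρ[e/b](S) → 3
  (π[b]((S ∪ π[d,b](ρ[d/c](ρ[c/d](S))))) ⋈[b=d] ρ[e/b](S)) → 2
E2 row counts bottom-up:
  S → 3
  S → 3
  ρ[c/d](S) → 3
  ρ[d/c](ρ[c/d](S)) → 3
  π[d,b](ρ[d/c](ρ[c/d](S))) → 3
  (S − π[d,b](ρ[d/c](ρ[c/d](S)))) → 0
  π[b]((S − π[d,b](ρ[d/c](ρ[c/d](S))))) → 0
  S → 3
  ρ[e/b](S) → 3
  (π[b]((S − π[d,b](ρ[d/c](ρ[c/d](S))))) ⋈[b=d] ρ[e/b](S)) → 0

E1 result:
b | d | e
6 | 6 | 7
6 | 6 | 7
E2 result:
b | d | e
(0 rows)
Witness: (6, 6, 7) appears 2× in E1 but 0× in E2.

no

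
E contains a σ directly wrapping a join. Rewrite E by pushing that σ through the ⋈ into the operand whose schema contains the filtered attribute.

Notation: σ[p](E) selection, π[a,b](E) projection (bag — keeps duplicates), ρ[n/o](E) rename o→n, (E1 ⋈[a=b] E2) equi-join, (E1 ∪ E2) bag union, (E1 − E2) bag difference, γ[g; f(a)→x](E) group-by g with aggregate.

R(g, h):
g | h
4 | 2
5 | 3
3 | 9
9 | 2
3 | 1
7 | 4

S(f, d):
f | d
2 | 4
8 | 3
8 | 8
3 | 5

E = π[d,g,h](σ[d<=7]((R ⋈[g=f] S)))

σ filters on d, owned by the right side.
E' = π[d,g,h]((R ⋈[g=f] σ[d<=7](S)))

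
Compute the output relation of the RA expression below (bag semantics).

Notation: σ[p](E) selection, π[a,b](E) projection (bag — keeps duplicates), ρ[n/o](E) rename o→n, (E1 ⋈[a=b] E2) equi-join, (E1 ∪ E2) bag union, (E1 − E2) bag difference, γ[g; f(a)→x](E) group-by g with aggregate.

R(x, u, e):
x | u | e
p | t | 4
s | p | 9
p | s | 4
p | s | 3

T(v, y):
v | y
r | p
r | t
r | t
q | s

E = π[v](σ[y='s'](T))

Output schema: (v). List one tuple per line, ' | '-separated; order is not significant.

Per-node cardinality:
  T → 4
  σ[y='s'](T) → 1
  π[v](σ[y='s'](T)) → 1

== RESULT ==
v
q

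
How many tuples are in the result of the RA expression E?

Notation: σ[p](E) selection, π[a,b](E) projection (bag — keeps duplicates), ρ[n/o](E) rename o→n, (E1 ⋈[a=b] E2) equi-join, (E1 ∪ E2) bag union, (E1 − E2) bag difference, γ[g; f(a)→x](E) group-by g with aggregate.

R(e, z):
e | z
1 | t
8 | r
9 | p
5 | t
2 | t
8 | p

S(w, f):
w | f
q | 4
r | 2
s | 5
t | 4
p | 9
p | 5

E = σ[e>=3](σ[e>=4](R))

Subexpression sizes:
  R → 6
  σ[e>=4](R) → 4
  σ[e>=3](σ[e>=4](R)) → 4

|E| = 4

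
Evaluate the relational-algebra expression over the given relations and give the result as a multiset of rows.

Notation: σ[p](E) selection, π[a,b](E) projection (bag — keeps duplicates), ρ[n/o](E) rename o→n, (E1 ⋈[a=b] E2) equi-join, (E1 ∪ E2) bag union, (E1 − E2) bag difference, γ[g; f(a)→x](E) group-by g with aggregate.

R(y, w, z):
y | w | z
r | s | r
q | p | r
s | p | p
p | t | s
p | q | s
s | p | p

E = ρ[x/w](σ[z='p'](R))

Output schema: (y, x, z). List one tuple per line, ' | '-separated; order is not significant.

Subexpression sizes:
  R → 6
  σ[z='p'](R) → 2
  ρ[x/w](σ[z='p'](R)) → 2

== RESULT ==
y | x | z
s | p | p
s | p | p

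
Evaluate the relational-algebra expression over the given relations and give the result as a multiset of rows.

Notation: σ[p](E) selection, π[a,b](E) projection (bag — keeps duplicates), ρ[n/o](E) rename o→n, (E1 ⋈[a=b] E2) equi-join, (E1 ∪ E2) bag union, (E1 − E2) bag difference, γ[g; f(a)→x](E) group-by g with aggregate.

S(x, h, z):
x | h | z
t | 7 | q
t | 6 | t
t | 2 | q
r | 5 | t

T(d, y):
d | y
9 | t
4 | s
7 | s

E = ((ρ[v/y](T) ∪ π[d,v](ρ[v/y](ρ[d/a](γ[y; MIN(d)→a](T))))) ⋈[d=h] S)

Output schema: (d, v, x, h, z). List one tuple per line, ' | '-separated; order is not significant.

Per-node cardinality:
  T → 3
  ρ[v/y](T) → 3
  T → 3
  γ[y; MIN(d)→a](T) → 2
  ρ[d/a](γ[y; MIN(d)→a](T)) → 2
  ρ[v/y](ρ[d/a](γ[y; MIN(d)→a](T))) → 2
  π[d,v](ρ[v/y](ρ[d/a](γ[y; MIN(d)→a](T)))) → 2
  (ρ[v/y](T) ∪ π[d,v](ρ[v/y](ρ[d/a](γ[y; MIN(d)→a](T))))) → 5
  S → 4
  ((ρ[v/y](T) ∪ π[d,v](ρ[v/y](ρ[d/a](γ[y; MIN(d)→a](T))))) ⋈[d=h] S) → 1

== RESULT ==
d | v | x | h | z
7 | s | t | 7 | q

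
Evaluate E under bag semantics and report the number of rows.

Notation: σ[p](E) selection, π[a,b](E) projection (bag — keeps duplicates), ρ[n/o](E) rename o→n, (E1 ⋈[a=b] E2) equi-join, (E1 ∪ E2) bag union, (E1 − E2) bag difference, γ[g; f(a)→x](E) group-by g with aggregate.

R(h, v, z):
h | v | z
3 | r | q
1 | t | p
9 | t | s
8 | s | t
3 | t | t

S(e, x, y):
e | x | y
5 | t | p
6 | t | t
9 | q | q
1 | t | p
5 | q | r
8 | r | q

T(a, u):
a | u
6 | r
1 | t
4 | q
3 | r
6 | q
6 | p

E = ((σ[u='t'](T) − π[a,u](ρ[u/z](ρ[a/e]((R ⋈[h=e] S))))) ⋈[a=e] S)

Per-node cardinality:
  T → 6
  σ[u='t'](T) → 1
  R → 5
  S → 6
  (R ⋈[h=e] S) → 3
  ρ[a/e]((R ⋈[h=e] S)) → 3
  ρ[u/z](ρ[a/e]((R ⋈[h=e] S))) → 3
  π[a,u](ρ[u/z](ρ[a/e]((R ⋈[h=e] S)))) → 3
  (σ[u='t'](T) − π[a,u](ρ[u/z](ρ[a/e]((R ⋈[h=e] S))))) → 1
  S → 6
  ((σ[u='t'](T) − π[a,u](ρ[u/z](ρ[a/e]((R ⋈[h=e] S))))) ⋈[a=e] S) → 1

|E| = 1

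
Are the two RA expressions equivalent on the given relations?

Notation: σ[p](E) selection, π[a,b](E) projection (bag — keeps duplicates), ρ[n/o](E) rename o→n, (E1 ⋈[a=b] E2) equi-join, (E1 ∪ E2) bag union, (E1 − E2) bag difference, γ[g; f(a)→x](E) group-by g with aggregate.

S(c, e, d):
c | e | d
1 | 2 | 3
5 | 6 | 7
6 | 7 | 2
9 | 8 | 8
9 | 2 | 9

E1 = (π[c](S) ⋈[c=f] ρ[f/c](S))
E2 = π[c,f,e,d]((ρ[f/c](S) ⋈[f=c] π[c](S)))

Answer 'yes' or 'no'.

E1 per-node cardinality:
  S → 5
  π[c](S) → 5
  S → 5
  ρ[f/c](S) → 5
  (π[c](S) ⋈[c=f] ρ[f/c](S)) → 7
E2 per-node cardinality:
  S → 5
  ρ[f/c](S) → 5
  S → 5
  π[c](S) → 5
  (ρ[f/c](S) ⋈[f=c] π[c](S)) → 7
  π[c,f,e,d]((ρ[f/c](S) ⋈[f=c] π[c](S))) → 7

E1 and E2 produce the same multiset:
c | f | e | d
1 | 1 | 2 | 3
5 | 5 | 6 | 7
6 | 6 | 7 | 2
9 | 9 | 2 | 9
9 | 9 | 2 | 9
9 | 9 | 8 | 8
9 | 9 | 8 | 8

yes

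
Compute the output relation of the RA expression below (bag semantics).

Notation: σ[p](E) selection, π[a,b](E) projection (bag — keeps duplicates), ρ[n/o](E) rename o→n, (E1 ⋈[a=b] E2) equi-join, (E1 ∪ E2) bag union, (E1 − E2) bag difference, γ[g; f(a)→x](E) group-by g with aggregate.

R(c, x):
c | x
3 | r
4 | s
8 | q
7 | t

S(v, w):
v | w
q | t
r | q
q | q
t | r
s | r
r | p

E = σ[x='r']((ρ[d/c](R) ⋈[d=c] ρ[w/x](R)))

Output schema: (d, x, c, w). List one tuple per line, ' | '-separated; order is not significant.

Subexpression sizes:
  R → 4
  ρ[d/c](R) → 4
  R → 4
  ρ[w/x](R) → 4
  (ρ[d/c](R) ⋈[d=c] ρ[w/x](R)) → 4
  σ[x='r']((ρ[d/c](R) ⋈[d=c] ρ[w/x](R))) → 1

== RESULT ==
d | x | c | w
3 | r | 3 | r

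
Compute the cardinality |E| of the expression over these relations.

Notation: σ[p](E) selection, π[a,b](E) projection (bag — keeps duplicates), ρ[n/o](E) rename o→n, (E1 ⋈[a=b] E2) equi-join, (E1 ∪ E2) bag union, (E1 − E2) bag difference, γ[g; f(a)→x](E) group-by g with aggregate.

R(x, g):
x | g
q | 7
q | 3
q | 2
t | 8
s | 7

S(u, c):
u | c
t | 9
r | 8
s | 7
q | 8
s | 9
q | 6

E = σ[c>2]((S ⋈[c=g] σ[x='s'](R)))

Stepwise |·|:
  S → 6
  R → 5
  σ[x='s'](R) → 1
  (S ⋈[c=g] σ[x='s'](R)) → 1
  σ[c>2]((S ⋈[c=g] σ[x='s'](R))) → 1

|E| = 1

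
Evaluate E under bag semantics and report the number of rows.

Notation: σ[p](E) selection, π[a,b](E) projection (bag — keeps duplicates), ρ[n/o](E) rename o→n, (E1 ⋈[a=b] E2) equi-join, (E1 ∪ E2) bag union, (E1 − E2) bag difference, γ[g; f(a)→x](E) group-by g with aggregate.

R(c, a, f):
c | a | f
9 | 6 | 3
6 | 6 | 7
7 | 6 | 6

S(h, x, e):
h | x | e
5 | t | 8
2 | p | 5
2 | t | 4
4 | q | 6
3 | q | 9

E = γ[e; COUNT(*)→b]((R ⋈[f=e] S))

Row counts bottom-up:
  R → 3
  S → 5
  (R ⋈[f=e] S) → 1
  γ[e; COUNT(*)→b]((R ⋈[f=e] S)) → 1

|E| = 1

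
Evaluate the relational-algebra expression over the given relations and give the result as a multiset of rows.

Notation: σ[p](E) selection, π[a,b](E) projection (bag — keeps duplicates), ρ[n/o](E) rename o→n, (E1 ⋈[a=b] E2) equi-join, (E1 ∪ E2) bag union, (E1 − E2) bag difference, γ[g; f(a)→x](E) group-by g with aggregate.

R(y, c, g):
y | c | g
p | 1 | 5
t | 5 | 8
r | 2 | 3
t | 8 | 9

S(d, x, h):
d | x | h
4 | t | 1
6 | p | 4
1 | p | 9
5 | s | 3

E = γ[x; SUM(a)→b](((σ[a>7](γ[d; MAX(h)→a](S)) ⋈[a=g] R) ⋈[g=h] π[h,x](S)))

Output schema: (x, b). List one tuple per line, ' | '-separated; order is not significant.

Per-node cardinality:
  S → 4
  γ[d; MAX(h)→a](S) → 4
  σ[a>7](γ[d; MAX(h)→a](S)) → 1
  R → 4
  (σ[a>7](γ[d; MAX(h)→a](S)) ⋈[a=g] R) → 1
  S → 4
  π[h,x](S) → 4
  ((σ[a>7](γ[d; MAX(h)→a](S)) ⋈[a=g] R) ⋈[g=h] π[h,x](S)) → 1
  γ[x; SUM(a)→b](((σ[a>7](γ[d; MAX(h)→a](S)) ⋈[a=g] R) ⋈[g=h] π[h,x](S))) → 1

== RESULT ==
x | b
p | 9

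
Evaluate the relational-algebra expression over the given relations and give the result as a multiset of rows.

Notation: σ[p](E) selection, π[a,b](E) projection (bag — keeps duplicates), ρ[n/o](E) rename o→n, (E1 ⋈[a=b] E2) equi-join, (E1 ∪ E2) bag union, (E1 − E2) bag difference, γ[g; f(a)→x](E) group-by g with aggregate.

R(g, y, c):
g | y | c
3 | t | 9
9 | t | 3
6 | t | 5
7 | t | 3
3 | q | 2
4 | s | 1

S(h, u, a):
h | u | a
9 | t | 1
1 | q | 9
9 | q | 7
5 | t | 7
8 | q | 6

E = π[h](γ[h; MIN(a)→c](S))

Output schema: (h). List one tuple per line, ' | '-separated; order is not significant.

Row counts bottom-up:
  S → 5
  γ[h; MIN(a)→c](S) → 4
  π[h](γ[h; MIN(a)→c](S)) → 4

== RESULT ==
h
1
5
8
9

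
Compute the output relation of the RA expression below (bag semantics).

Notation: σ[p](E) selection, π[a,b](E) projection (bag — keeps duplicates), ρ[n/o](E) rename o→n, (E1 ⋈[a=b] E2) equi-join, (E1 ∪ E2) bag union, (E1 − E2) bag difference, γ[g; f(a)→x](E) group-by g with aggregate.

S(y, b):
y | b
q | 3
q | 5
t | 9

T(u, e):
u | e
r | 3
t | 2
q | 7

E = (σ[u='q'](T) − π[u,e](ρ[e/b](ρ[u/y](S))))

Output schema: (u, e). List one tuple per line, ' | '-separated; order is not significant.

Stepwise |·|:
  T → 3
  σ[u='q'](T) → 1
  S → 3
  ρ[u/y](S) → 3
  ρ[e/b](ρ[u/y](S)) → 3
  π[u,e](ρ[e/b](ρ[u/y](S))) → 3
  (σ[u='q'](T) − π[u,e](ρ[e/b](ρ[u/y](S)))) → 1

== RESULT ==
u | e
q | 7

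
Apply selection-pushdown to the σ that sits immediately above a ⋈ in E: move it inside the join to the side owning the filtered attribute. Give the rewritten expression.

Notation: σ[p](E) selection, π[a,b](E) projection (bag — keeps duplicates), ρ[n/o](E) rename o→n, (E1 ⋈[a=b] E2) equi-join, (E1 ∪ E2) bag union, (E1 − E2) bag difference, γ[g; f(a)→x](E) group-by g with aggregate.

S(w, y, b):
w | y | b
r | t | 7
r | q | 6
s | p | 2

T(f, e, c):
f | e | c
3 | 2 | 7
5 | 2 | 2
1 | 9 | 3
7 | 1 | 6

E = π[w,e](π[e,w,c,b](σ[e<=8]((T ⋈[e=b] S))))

σ filters on e, owned by the left side.
E' = π[w,e](π[e,w,c,b]((σ[e<=8](T) ⋈[e=b] S)))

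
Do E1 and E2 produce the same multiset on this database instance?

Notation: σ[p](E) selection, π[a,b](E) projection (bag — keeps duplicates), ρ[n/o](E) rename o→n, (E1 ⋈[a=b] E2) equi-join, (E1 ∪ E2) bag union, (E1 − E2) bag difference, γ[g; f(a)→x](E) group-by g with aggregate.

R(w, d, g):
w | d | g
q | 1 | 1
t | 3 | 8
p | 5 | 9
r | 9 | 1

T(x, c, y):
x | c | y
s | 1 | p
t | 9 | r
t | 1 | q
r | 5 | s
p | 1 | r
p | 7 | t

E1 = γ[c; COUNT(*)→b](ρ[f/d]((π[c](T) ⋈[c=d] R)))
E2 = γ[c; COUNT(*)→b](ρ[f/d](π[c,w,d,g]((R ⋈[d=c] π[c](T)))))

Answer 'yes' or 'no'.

E1 row counts bottom-up:
  T → 6
  π[c](T) → 6
  R → 4
  (π[c](T) ⋈[c=d] R) → 5
  ρ[f/d]((π[c](T) ⋈[c=d] R)) → 5
  γ[c; COUNT(*)→b](ρ[f/d]((π[c](T) ⋈[c=d] R))) → 3
E2 row counts bottom-up:
  R → 4
  T → 6
  π[c](T) → 6
  (R ⋈[d=c] π[c](T)) → 5
  π[c,w,d,g]((R ⋈[d=c] π[c](T))) → 5
  ρ[f/d](π[c,w,d,g]((R ⋈[d=c] π[c](T)))) → 5
  γ[c; COUNT(*)→b](ρ[f/d](π[c,w,d,g]((R ⋈[d=c] π[c](T))))) → 3

E1 and E2 produce the same multiset:
c | b
1 | 3
5 | 1
9 | 1

yes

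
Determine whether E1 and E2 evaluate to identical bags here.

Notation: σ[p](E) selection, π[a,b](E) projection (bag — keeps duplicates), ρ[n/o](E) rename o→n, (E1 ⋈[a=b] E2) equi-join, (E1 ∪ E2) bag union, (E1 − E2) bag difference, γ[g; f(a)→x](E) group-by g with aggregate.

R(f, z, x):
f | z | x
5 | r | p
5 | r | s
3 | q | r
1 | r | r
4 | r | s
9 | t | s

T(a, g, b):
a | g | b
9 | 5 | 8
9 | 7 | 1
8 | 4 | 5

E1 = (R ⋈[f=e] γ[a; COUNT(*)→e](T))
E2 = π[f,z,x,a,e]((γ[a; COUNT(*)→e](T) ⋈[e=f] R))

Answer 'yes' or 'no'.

E1 stepwise |·|:
  R → 6
  T → 3
  γ[a; COUNT(*)→e](T) → 2
  (R ⋈[f=e] γ[a; COUNT(*)→e](T)) → 1
E2 stepwise |·|:
  T → 3
  γ[a; COUNT(*)→e](T) → 2
  R → 6
  (γ[a; COUNT(*)→e](T) ⋈[e=f] R) → 1
  π[f,z,x,a,e]((γ[a; COUNT(*)→e](T) ⋈[e=f] R)) → 1

E1 and E2 produce the same multiset:
f | z | x | a | e
1 | r | r | 8 | 1

yes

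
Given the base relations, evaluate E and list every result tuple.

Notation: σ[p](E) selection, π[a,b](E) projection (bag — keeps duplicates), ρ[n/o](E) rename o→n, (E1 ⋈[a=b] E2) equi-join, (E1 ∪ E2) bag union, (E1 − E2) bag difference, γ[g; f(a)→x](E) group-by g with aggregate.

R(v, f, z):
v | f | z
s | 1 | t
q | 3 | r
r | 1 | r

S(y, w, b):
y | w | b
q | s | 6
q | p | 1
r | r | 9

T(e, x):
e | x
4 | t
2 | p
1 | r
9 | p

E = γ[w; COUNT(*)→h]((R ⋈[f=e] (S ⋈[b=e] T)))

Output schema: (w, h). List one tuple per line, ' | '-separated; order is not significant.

Per-node cardinality:
  R → 3
  S → 3
  T → 4
  (S ⋈[b=e] T) → 2
  (R ⋈[f=e] (S ⋈[b=e] T)) → 2
  γ[w; COUNT(*)→h]((R ⋈[f=e] (S ⋈[b=e] T))) → 1

== RESULT ==
w | h
p | 2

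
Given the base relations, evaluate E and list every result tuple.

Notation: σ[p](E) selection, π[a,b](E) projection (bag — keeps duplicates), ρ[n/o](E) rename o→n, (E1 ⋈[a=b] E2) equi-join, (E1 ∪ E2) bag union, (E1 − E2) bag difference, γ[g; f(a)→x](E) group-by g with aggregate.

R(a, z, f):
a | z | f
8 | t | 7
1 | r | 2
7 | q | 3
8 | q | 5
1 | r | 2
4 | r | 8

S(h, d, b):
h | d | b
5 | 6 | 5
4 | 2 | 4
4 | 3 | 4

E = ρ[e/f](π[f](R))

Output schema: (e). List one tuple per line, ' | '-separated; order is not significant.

Stepwise |·|:
  R → 6
  π[f](R) → 6
  ρ[e/f](π[f](R)) → 6

== RESULT ==
e
2
2
3
5
7
8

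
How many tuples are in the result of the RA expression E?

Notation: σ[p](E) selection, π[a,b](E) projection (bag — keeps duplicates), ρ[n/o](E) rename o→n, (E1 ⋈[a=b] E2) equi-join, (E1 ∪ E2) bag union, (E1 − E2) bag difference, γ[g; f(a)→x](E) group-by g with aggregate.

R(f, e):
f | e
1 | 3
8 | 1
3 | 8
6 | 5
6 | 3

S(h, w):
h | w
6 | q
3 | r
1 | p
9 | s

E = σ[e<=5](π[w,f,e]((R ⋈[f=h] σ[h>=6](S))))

Stepwise |·|:
  R → 5
  S → 4
  σ[h>=6](S) → 2
  (R ⋈[f=h] σ[h>=6](S)) → 2
  π[w,f,e]((R ⋈[f=h] σ[h>=6](S))) → 2
  σ[e<=5](π[w,f,e]((R ⋈[f=h] σ[h>=6](S)))) → 2

|E| = 2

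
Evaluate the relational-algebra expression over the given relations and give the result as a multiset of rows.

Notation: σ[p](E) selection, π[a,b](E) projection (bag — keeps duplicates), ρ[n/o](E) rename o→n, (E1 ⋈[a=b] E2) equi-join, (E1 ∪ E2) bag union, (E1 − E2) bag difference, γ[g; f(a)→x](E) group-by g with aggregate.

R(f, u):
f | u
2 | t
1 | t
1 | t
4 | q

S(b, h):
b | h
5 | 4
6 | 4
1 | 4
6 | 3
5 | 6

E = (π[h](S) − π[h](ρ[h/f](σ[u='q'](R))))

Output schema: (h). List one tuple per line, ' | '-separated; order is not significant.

Per-node cardinality:
  S → 5
  π[h](S) → 5
  R → 4
  σ[u='q'](R) → 1
  ρ[h/f](σ[u='q'](R)) → 1
  π[h](ρ[h/f](σ[u='q'](R))) → 1
  (π[h](S) − π[h](ρ[h/f](σ[u='q'](R)))) → 4

== RESULT ==
h
3
4
4
6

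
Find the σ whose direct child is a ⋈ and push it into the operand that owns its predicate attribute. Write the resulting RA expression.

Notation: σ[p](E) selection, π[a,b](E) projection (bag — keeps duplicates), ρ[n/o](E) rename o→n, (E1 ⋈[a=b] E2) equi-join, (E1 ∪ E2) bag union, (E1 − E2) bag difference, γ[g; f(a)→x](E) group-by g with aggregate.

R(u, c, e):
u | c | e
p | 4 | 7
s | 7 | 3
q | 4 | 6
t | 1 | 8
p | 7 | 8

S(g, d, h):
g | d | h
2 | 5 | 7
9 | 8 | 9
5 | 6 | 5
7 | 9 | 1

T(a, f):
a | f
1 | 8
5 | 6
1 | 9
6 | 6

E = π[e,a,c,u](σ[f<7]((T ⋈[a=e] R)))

σ filters on f, owned by the left side.
E' = π[e,a,c,u]((σ[f<7](T) ⋈[a=e] R))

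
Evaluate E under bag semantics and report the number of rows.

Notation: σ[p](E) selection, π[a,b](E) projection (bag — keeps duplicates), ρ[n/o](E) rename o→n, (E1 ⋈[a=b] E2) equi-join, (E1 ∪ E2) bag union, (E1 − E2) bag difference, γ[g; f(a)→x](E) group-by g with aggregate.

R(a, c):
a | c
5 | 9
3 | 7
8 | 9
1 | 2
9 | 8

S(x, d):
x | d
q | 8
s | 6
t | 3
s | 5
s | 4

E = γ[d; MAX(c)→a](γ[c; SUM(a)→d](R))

Row counts bottom-up:
  R → 5
  γ[c; SUM(a)→d](R) → 4
  γ[d; MAX(c)→a](γ[c; SUM(a)→d](R)) → 4

|E| = 4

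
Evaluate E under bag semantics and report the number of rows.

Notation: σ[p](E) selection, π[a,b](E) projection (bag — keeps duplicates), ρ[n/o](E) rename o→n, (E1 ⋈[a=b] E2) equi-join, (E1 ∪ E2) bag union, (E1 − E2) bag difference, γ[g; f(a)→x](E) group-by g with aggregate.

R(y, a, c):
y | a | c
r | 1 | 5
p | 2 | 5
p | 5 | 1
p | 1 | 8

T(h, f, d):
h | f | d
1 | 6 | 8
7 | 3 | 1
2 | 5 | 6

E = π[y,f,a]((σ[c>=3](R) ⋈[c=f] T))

Row counts bottom-up:
  R → 4
  σ[c>=3](R) → 3
  T → 3
  (σ[c>=3](R) ⋈[c=f] T) → 2
  π[y,f,a]((σ[c>=3](R) ⋈[c=f] T)) → 2

|E| = 2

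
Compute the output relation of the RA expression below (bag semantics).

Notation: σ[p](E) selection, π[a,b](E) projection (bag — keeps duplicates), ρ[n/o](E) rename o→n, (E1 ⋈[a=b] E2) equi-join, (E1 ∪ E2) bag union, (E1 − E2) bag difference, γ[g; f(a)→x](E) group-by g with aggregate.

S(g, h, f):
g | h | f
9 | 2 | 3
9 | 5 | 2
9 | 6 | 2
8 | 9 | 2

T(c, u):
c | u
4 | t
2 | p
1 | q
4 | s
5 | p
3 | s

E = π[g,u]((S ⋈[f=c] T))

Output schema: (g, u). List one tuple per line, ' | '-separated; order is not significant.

Subexpression sizes:
  S → 4
  T → 6
  (S ⋈[f=c] T) → 4
  π[g,u]((S ⋈[f=c] T)) → 4

== RESULT ==
g | u
8 | p
9 | p
9 | p
9 | s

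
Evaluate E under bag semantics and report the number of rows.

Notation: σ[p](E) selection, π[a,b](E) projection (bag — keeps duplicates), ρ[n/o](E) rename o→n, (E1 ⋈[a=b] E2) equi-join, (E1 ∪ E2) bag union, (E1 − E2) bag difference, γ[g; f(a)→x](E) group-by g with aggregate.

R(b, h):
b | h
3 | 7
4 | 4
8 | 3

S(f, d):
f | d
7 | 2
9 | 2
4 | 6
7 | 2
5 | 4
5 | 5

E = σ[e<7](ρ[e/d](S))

Stepwise |·|:
  S → 6
  ρ[e/d](S) → 6
  σ[e<7](ρ[e/d](S)) → 6

|E| = 6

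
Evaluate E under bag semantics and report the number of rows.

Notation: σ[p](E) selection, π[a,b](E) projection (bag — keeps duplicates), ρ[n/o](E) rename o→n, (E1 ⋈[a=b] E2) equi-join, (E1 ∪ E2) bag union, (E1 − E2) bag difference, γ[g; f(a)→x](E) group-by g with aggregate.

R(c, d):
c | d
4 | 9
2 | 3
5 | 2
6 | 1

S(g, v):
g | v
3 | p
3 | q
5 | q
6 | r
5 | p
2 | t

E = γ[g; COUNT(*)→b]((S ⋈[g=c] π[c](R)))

Per-node cardinality:
  S → 6
  R → 4
  π[c](R) → 4
  (S ⋈[g=c] π[c](R)) → 4
  γ[g; COUNT(*)→b]((S ⋈[g=c] π[c](R))) → 3

|E| = 3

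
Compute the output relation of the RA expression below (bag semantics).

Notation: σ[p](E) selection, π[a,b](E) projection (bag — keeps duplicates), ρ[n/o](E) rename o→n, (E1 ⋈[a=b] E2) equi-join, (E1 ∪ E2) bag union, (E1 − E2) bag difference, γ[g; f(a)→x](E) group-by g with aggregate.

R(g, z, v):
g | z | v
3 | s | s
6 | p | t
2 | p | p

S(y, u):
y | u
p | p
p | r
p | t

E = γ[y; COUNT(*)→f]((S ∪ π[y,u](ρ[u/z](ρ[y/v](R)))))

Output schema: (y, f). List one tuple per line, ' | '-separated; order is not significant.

Row counts bottom-up:
  S → 3
  R → 3
  ρ[y/v](R) → 3
  ρ[u/z](ρ[y/v](R)) → 3
  π[y,u](ρ[u/z](ρ[y/v](R))) → 3
  (S ∪ π[y,u](ρ[u/z](ρ[y/v](R)))) → 6
  γ[y; COUNT(*)→f]((S ∪ π[y,u](ρ[u/z](ρ[y/v](R))))) → 3

== RESULT ==
y | f
p | 4
s | 1
t | 1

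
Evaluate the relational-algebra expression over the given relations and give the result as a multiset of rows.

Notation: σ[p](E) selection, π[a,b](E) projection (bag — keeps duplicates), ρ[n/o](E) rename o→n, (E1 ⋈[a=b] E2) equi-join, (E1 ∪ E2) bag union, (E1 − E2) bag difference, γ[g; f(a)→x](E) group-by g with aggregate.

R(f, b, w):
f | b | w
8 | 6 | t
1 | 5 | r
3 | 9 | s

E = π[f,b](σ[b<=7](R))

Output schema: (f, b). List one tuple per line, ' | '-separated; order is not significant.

Subexpression sizes:
  R → 3
  σ[b<=7](R) → 2
  π[f,b](σ[b<=7](R)) → 2

== RESULT ==
f | b
1 | 5
8 | 6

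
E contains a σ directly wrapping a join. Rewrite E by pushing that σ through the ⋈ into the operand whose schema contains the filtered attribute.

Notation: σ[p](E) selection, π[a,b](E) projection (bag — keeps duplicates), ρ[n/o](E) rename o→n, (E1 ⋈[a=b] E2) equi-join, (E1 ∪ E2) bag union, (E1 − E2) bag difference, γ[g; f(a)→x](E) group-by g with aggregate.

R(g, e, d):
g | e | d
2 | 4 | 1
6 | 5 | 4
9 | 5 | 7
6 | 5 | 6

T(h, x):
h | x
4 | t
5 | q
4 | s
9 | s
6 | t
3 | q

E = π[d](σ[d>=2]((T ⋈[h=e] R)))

σ filters on d, owned by the right side.
E' = π[d]((T ⋈[h=e] σ[d>=2](R)))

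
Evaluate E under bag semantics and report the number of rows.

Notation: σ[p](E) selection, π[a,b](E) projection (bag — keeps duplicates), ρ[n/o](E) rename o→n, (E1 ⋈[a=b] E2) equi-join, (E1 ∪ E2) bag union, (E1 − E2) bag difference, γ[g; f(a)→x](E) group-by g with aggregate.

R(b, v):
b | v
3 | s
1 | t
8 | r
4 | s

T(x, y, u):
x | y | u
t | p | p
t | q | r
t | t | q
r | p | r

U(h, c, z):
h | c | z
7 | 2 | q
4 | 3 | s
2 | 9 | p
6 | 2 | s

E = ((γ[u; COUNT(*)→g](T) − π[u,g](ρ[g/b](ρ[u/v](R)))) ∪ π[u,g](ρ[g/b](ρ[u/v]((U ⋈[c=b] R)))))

Stepwise |·|:
  T → 4
  γ[u; COUNT(*)→g](T) → 3
  R → 4
  ρ[u/v](R) → 4
  ρ[g/b](ρ[u/v](R)) → 4
  π[u,g](ρ[g/b](ρ[u/v](R))) → 4
  (γ[u; COUNT(*)→g](T) − π[u,g](ρ[g/b](ρ[u/v](R)))) → 3
  U → 4
  R → 4
  (U ⋈[c=b] R) → 1
  ρ[u/v]((U ⋈[c=b] R)) → 1
  ρ[g/b](ρ[u/v]((U ⋈[c=b] R))) → 1
  π[u,g](ρ[g/b](ρ[u/v]((U ⋈[c=b] R)))) → 1
  ((γ[u; COUNT(*)→g](T) − π[u,g](ρ[g/b](ρ[u/v](R)))) ∪ π[u,g](ρ[g/b](ρ[u/v]((U ⋈[c=b] R))))) → 4

|E| = 4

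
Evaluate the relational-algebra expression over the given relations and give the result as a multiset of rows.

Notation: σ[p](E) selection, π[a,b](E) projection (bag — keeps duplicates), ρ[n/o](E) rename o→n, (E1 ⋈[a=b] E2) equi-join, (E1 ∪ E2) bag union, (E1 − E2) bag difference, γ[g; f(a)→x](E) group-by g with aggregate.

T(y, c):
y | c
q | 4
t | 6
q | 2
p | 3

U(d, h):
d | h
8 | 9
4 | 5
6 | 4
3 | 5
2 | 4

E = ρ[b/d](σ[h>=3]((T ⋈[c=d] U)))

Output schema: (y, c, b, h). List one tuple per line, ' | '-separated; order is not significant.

Row counts bottom-up:
  T → 4
  U → 5
  (T ⋈[c=d] U) → 4
  σ[h>=3]((T ⋈[c=d] U)) → 4
  ρ[b/d](σ[h>=3]((T ⋈[c=d] U))) → 4

== RESULT ==
y | c | b | h
p | 3 | 3 | 5
q | 2 | 2 | 4
q | 4 | 4 | 5
t | 6 | 6 | 4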